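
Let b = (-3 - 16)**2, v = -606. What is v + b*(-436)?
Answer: -158002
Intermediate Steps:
b = 361 (b = (-19)**2 = 361)
v + b*(-436) = -606 + 361*(-436) = -606 - 157396 = -158002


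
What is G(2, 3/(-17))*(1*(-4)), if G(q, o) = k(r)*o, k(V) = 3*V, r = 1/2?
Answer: 18/17 ≈ 1.0588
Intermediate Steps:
r = ½ ≈ 0.50000
G(q, o) = 3*o/2 (G(q, o) = (3*(½))*o = 3*o/2)
G(2, 3/(-17))*(1*(-4)) = (3*(3/(-17))/2)*(1*(-4)) = (3*(3*(-1/17))/2)*(-4) = ((3/2)*(-3/17))*(-4) = -9/34*(-4) = 18/17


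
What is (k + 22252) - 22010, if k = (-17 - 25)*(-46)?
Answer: 2174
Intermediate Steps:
k = 1932 (k = -42*(-46) = 1932)
(k + 22252) - 22010 = (1932 + 22252) - 22010 = 24184 - 22010 = 2174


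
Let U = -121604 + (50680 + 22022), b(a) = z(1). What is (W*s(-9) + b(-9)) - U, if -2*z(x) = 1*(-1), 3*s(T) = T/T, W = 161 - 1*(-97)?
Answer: 97977/2 ≈ 48989.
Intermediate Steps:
W = 258 (W = 161 + 97 = 258)
s(T) = ⅓ (s(T) = (T/T)/3 = (⅓)*1 = ⅓)
z(x) = ½ (z(x) = -(-1)/2 = -½*(-1) = ½)
b(a) = ½
U = -48902 (U = -121604 + 72702 = -48902)
(W*s(-9) + b(-9)) - U = (258*(⅓) + ½) - 1*(-48902) = (86 + ½) + 48902 = 173/2 + 48902 = 97977/2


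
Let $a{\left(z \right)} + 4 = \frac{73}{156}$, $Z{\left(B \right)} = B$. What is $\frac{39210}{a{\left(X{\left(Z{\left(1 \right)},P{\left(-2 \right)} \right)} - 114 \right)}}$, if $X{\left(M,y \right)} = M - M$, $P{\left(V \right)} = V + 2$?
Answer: $- \frac{6116760}{551} \approx -11101.0$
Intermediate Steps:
$P{\left(V \right)} = 2 + V$
$X{\left(M,y \right)} = 0$
$a{\left(z \right)} = - \frac{551}{156}$ ($a{\left(z \right)} = -4 + \frac{73}{156} = - \frac{551}{156}$)
$\frac{39210}{a{\left(X{\left(Z{\left(1 \right)},P{\left(-2 \right)} \right)} - 114 \right)}} = \frac{39210}{- \frac{551}{156}} = 39210 \left(- \frac{156}{551}\right) = - \frac{6116760}{551}$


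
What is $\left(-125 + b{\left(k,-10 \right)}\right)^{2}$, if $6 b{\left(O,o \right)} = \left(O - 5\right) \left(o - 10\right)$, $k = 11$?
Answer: $21025$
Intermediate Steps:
$b{\left(O,o \right)} = \frac{\left(-10 + o\right) \left(-5 + O\right)}{6}$ ($b{\left(O,o \right)} = \frac{\left(O - 5\right) \left(o - 10\right)}{6} = \frac{\left(-5 + O\right) \left(-10 + o\right)}{6} = \frac{\left(-10 + o\right) \left(-5 + O\right)}{6}$)
$\left(-125 + b{\left(k,-10 \right)}\right)^{2} = \left(-125 + \left(\frac{25}{3} - \frac{55}{3} - - \frac{25}{3} + \frac{1}{6} \cdot 11 \left(-10\right)\right)\right)^{2} = \left(-125 + \left(\frac{25}{3} - \frac{55}{3} + \frac{25}{3} - \frac{55}{3}\right)\right)^{2} = \left(-125 - 20\right)^{2} = \left(-145\right)^{2} = 21025$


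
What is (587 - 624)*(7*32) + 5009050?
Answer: 5000762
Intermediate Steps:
(587 - 624)*(7*32) + 5009050 = -37*224 + 5009050 = -8288 + 5009050 = 5000762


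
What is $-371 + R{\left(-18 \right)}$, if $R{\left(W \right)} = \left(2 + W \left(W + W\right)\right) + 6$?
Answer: $285$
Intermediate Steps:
$R{\left(W \right)} = 8 + 2 W^{2}$ ($R{\left(W \right)} = \left(2 + W 2 W\right) + 6 = \left(2 + 2 W^{2}\right) + 6 = 8 + 2 W^{2}$)
$-371 + R{\left(-18 \right)} = -371 + \left(8 + 2 \left(-18\right)^{2}\right) = -371 + \left(8 + 2 \cdot 324\right) = -371 + \left(8 + 648\right) = -371 + 656 = 285$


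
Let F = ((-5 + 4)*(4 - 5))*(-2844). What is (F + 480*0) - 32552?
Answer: -35396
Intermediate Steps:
F = -2844 (F = -1*(-1)*(-2844) = 1*(-2844) = -2844)
(F + 480*0) - 32552 = (-2844 + 480*0) - 32552 = (-2844 + 0) - 32552 = -2844 - 32552 = -35396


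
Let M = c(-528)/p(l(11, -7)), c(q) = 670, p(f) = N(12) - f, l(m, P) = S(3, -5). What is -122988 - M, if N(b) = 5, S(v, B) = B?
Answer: -123055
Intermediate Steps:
l(m, P) = -5
p(f) = 5 - f
M = 67 (M = 670/(5 - 1*(-5)) = 670/(5 + 5) = 670/10 = 670*(⅒) = 67)
-122988 - M = -122988 - 1*67 = -122988 - 67 = -123055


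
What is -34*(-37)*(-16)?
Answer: -20128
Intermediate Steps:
-34*(-37)*(-16) = 1258*(-16) = -20128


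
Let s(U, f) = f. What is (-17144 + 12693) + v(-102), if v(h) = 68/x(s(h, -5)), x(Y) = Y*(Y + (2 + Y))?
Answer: -44493/10 ≈ -4449.3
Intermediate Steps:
x(Y) = Y*(2 + 2*Y)
v(h) = 17/10 (v(h) = 68/((2*(-5)*(1 - 5))) = 68/((2*(-5)*(-4))) = 68/40 = 68*(1/40) = 17/10)
(-17144 + 12693) + v(-102) = (-17144 + 12693) + 17/10 = -4451 + 17/10 = -44493/10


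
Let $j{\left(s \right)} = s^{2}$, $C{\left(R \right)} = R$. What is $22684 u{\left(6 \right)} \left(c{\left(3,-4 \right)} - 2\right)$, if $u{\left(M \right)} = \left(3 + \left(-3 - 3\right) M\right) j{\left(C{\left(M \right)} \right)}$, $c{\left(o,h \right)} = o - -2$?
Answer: $-80845776$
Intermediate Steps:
$c{\left(o,h \right)} = 2 + o$ ($c{\left(o,h \right)} = o + 2 = 2 + o$)
$u{\left(M \right)} = M^{2} \left(3 - 6 M\right)$ ($u{\left(M \right)} = \left(3 + \left(-3 - 3\right) M\right) M^{2} = \left(3 - 6 M\right) M^{2} = M^{2} \left(3 - 6 M\right)$)
$22684 u{\left(6 \right)} \left(c{\left(3,-4 \right)} - 2\right) = 22684 \cdot 6^{2} \left(3 - 36\right) \left(\left(2 + 3\right) - 2\right) = 22684 \cdot 36 \left(3 - 36\right) \left(5 + \left(-3 + 1\right)\right) = 22684 \cdot 36 \left(-33\right) \left(5 - 2\right) = 22684 \left(\left(-1188\right) 3\right) = 22684 \left(-3564\right) = -80845776$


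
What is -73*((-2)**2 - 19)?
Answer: 1095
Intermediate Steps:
-73*((-2)**2 - 19) = -73*(4 - 19) = -73*(-15) = 1095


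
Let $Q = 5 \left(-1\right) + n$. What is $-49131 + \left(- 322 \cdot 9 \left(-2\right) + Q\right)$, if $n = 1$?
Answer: $-43339$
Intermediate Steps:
$Q = -4$ ($Q = 5 \left(-1\right) + 1 = -5 + 1 = -4$)
$-49131 + \left(- 322 \cdot 9 \left(-2\right) + Q\right) = -49131 - \left(4 + 322 \cdot 9 \left(-2\right)\right) = -49131 - -5792 = -49131 + \left(5796 - 4\right) = -49131 + 5792 = -43339$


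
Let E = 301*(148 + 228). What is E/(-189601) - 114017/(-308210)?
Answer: -780249279/3437466130 ≈ -0.22698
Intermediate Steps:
E = 113176 (E = 301*376 = 113176)
E/(-189601) - 114017/(-308210) = 113176/(-189601) - 114017/(-308210) = 113176*(-1/189601) - 114017*(-1/308210) = -113176/189601 + 114017/308210 = -780249279/3437466130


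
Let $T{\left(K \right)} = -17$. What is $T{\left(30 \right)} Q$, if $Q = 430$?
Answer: $-7310$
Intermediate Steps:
$T{\left(30 \right)} Q = \left(-17\right) 430 = -7310$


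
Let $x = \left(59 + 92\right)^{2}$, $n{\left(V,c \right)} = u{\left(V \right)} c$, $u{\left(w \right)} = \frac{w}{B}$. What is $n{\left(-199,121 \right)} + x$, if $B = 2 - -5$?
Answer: $\frac{135528}{7} \approx 19361.0$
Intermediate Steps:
$B = 7$ ($B = 2 + 5 = 7$)
$u{\left(w \right)} = \frac{w}{7}$
$n{\left(V,c \right)} = \frac{V c}{7}$ ($n{\left(V,c \right)} = \frac{V}{7} c = \frac{V c}{7}$)
$x = 22801$ ($x = 151^{2} = 22801$)
$n{\left(-199,121 \right)} + x = \frac{1}{7} \left(-199\right) 121 + 22801 = - \frac{24079}{7} + 22801 = \frac{135528}{7}$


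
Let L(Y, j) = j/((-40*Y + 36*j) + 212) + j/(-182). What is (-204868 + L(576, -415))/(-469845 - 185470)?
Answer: 704100496159/2252244259720 ≈ 0.31262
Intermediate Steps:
L(Y, j) = -j/182 + j/(212 - 40*Y + 36*j) (L(Y, j) = j/(212 - 40*Y + 36*j) + j*(-1/182) = j/(212 - 40*Y + 36*j) - j/182 = -j/182 + j/(212 - 40*Y + 36*j))
(-204868 + L(576, -415))/(-469845 - 185470) = (-204868 + (1/364)*(-415)*(-15 - 18*(-415) + 20*576)/(53 - 10*576 + 9*(-415)))/(-469845 - 185470) = (-204868 + (1/364)*(-415)*(-15 + 7470 + 11520)/(53 - 5760 - 3735))/(-655315) = (-204868 + (1/364)*(-415)*18975/(-9442))*(-1/655315) = (-204868 + (1/364)*(-415)*(-1/9442)*18975)*(-1/655315) = (-204868 + 7874625/3436888)*(-1/655315) = -704100496159/3436888*(-1/655315) = 704100496159/2252244259720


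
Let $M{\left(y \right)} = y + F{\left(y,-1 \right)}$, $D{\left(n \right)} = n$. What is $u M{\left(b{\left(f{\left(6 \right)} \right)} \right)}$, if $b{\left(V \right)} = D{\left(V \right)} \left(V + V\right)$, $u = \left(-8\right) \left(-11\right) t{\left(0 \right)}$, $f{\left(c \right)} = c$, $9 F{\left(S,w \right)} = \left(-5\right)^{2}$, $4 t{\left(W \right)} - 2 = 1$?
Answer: $\frac{14806}{3} \approx 4935.3$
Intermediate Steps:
$t{\left(W \right)} = \frac{3}{4}$ ($t{\left(W \right)} = \frac{1}{2} + \frac{1}{4} \cdot 1 = \frac{1}{2} + \frac{1}{4} = \frac{3}{4}$)
$F{\left(S,w \right)} = \frac{25}{9}$ ($F{\left(S,w \right)} = \frac{\left(-5\right)^{2}}{9} = \frac{1}{9} \cdot 25 = \frac{25}{9}$)
$u = 66$ ($u = \left(-8\right) \left(-11\right) \frac{3}{4} = 88 \cdot \frac{3}{4} = 66$)
$b{\left(V \right)} = 2 V^{2}$ ($b{\left(V \right)} = V \left(V + V\right) = V 2 V = 2 V^{2}$)
$M{\left(y \right)} = \frac{25}{9} + y$ ($M{\left(y \right)} = y + \frac{25}{9} = \frac{25}{9} + y$)
$u M{\left(b{\left(f{\left(6 \right)} \right)} \right)} = 66 \left(\frac{25}{9} + 2 \cdot 6^{2}\right) = 66 \left(\frac{25}{9} + 2 \cdot 36\right) = 66 \left(\frac{25}{9} + 72\right) = 66 \cdot \frac{673}{9} = \frac{14806}{3}$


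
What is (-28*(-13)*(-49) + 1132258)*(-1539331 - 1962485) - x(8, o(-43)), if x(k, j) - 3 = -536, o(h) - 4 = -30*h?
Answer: -3902500789819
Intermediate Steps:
o(h) = 4 - 30*h
x(k, j) = -533 (x(k, j) = 3 - 536 = -533)
(-28*(-13)*(-49) + 1132258)*(-1539331 - 1962485) - x(8, o(-43)) = (-28*(-13)*(-49) + 1132258)*(-1539331 - 1962485) - 1*(-533) = (364*(-49) + 1132258)*(-3501816) + 533 = (-17836 + 1132258)*(-3501816) + 533 = 1114422*(-3501816) + 533 = -3902500790352 + 533 = -3902500789819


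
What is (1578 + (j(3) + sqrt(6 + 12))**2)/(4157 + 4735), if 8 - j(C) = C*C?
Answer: 1597/8892 - sqrt(2)/1482 ≈ 0.17865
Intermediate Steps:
j(C) = 8 - C**2 (j(C) = 8 - C*C = 8 - C**2)
(1578 + (j(3) + sqrt(6 + 12))**2)/(4157 + 4735) = (1578 + ((8 - 1*3**2) + sqrt(6 + 12))**2)/(4157 + 4735) = (1578 + ((8 - 1*9) + sqrt(18))**2)/8892 = (1578 + ((8 - 9) + 3*sqrt(2))**2)*(1/8892) = (1578 + (-1 + 3*sqrt(2))**2)*(1/8892) = 263/1482 + (-1 + 3*sqrt(2))**2/8892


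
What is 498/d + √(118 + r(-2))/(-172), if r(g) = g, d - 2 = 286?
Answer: 83/48 - √29/86 ≈ 1.6665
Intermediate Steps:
d = 288 (d = 2 + 286 = 288)
498/d + √(118 + r(-2))/(-172) = 498/288 + √(118 - 2)/(-172) = 498*(1/288) + √116*(-1/172) = 83/48 + (2*√29)*(-1/172) = 83/48 - √29/86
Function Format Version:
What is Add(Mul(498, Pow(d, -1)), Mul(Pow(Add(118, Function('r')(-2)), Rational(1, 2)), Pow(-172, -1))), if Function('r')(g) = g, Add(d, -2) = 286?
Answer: Add(Rational(83, 48), Mul(Rational(-1, 86), Pow(29, Rational(1, 2)))) ≈ 1.6665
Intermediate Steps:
d = 288 (d = Add(2, 286) = 288)
Add(Mul(498, Pow(d, -1)), Mul(Pow(Add(118, Function('r')(-2)), Rational(1, 2)), Pow(-172, -1))) = Add(Mul(498, Pow(288, -1)), Mul(Pow(Add(118, -2), Rational(1, 2)), Pow(-172, -1))) = Add(Mul(498, Rational(1, 288)), Mul(Pow(116, Rational(1, 2)), Rational(-1, 172))) = Add(Rational(83, 48), Mul(Mul(2, Pow(29, Rational(1, 2))), Rational(-1, 172))) = Add(Rational(83, 48), Mul(Rational(-1, 86), Pow(29, Rational(1, 2))))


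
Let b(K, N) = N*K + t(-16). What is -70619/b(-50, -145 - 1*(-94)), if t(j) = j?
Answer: -70619/2534 ≈ -27.869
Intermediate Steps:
b(K, N) = -16 + K*N (b(K, N) = N*K - 16 = K*N - 16 = -16 + K*N)
-70619/b(-50, -145 - 1*(-94)) = -70619/(-16 - 50*(-145 - 1*(-94))) = -70619/(-16 - 50*(-145 + 94)) = -70619/(-16 - 50*(-51)) = -70619/(-16 + 2550) = -70619/2534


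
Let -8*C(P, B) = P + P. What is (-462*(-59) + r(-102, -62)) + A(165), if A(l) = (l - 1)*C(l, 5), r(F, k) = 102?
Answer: 20595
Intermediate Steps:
C(P, B) = -P/4 (C(P, B) = -(P + P)/8 = -P/4)
A(l) = -l*(-1 + l)/4 (A(l) = (l - 1)*(-l/4) = (-1 + l)*(-l/4) = -l*(-1 + l)/4)
(-462*(-59) + r(-102, -62)) + A(165) = (-462*(-59) + 102) + (1/4)*165*(1 - 1*165) = (27258 + 102) + (1/4)*165*(1 - 165) = 27360 + (1/4)*165*(-164) = 27360 - 6765 = 20595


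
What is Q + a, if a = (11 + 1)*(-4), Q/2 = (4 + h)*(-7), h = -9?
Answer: 22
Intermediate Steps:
Q = 70 (Q = 2*((4 - 9)*(-7)) = 2*(-5*(-7)) = 2*35 = 70)
a = -48 (a = 12*(-4) = -48)
Q + a = 70 - 48 = 22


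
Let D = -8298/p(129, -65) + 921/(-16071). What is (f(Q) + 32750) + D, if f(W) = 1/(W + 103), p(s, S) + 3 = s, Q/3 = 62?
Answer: 354204368935/10837211 ≈ 32684.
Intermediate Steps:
Q = 186 (Q = 3*62 = 186)
p(s, S) = -3 + s
f(W) = 1/(103 + W)
D = -2471726/37499 (D = -8298/(-3 + 129) + 921/(-16071) = -8298/126 + 921*(-1/16071) = -8298*1/126 - 307/5357 = -461/7 - 307/5357 = -2471726/37499 ≈ -65.914)
(f(Q) + 32750) + D = (1/(103 + 186) + 32750) - 2471726/37499 = (1/289 + 32750) - 2471726/37499 = 9464751/289 - 2471726/37499 = 354204368935/10837211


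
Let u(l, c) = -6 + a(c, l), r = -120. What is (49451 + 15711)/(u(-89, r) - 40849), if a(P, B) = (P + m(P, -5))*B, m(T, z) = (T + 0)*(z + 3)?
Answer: -65162/51535 ≈ -1.2644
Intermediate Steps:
m(T, z) = T*(3 + z)
a(P, B) = -B*P (a(P, B) = (P + P*(3 - 5))*B = (P + P*(-2))*B = (P - 2*P)*B = (-P)*B = -B*P)
u(l, c) = -6 - c*l (u(l, c) = -6 - l*c = -6 - c*l)
(49451 + 15711)/(u(-89, r) - 40849) = (49451 + 15711)/((-6 - 1*(-120)*(-89)) - 40849) = 65162/((-6 - 10680) - 40849) = 65162/(-10686 - 40849) = 65162/(-51535) = 65162*(-1/51535) = -65162/51535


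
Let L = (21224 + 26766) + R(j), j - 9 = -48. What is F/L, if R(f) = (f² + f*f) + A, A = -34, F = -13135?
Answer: -13135/50998 ≈ -0.25756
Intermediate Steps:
j = -39 (j = 9 - 48 = -39)
R(f) = -34 + 2*f² (R(f) = (f² + f*f) - 34 = (f² + f²) - 34 = 2*f² - 34 = -34 + 2*f²)
L = 50998 (L = (21224 + 26766) + (-34 + 2*(-39)²) = 47990 + (-34 + 2*1521) = 47990 + (-34 + 3042) = 47990 + 3008 = 50998)
F/L = -13135/50998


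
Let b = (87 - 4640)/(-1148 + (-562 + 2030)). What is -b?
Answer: 4553/320 ≈ 14.228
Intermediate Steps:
b = -4553/320 (b = -4553/(-1148 + 1468) = -4553/320 ≈ -14.228)
-b = -1*(-4553/320) = 4553/320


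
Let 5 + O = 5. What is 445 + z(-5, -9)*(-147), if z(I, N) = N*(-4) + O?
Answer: -4847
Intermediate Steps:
O = 0 (O = -5 + 5 = 0)
z(I, N) = -4*N (z(I, N) = N*(-4) + 0 = -4*N + 0 = -4*N)
445 + z(-5, -9)*(-147) = 445 - 4*(-9)*(-147) = 445 + 36*(-147) = 445 - 5292 = -4847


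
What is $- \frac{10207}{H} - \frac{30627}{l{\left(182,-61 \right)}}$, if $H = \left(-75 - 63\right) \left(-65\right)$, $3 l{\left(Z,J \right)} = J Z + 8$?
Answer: $\frac{59244676}{8292765} \approx 7.1441$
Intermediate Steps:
$l{\left(Z,J \right)} = \frac{8}{3} + \frac{J Z}{3}$ ($l{\left(Z,J \right)} = \frac{J Z + 8}{3} = \frac{8 + J Z}{3} = \frac{8}{3} + \frac{J Z}{3}$)
$H = 8970$ ($H = \left(-138\right) \left(-65\right) = 8970$)
$- \frac{10207}{H} - \frac{30627}{l{\left(182,-61 \right)}} = - \frac{10207}{8970} - \frac{30627}{\frac{8}{3} + \frac{1}{3} \left(-61\right) 182} = \left(-10207\right) \frac{1}{8970} - \frac{30627}{\frac{8}{3} - \frac{11102}{3}} = - \frac{10207}{8970} - \frac{30627}{-3698} = - \frac{10207}{8970} - - \frac{30627}{3698} = - \frac{10207}{8970} + \frac{30627}{3698} = \frac{59244676}{8292765}$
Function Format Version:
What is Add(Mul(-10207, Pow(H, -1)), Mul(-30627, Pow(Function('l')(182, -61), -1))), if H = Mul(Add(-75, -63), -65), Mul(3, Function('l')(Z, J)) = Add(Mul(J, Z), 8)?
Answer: Rational(59244676, 8292765) ≈ 7.1441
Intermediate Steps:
Function('l')(Z, J) = Add(Rational(8, 3), Mul(Rational(1, 3), J, Z)) (Function('l')(Z, J) = Mul(Rational(1, 3), Add(Mul(J, Z), 8)) = Mul(Rational(1, 3), Add(8, Mul(J, Z))) = Add(Rational(8, 3), Mul(Rational(1, 3), J, Z)))
H = 8970 (H = Mul(-138, -65) = 8970)
Add(Mul(-10207, Pow(H, -1)), Mul(-30627, Pow(Function('l')(182, -61), -1))) = Add(Mul(-10207, Pow(8970, -1)), Mul(-30627, Pow(Add(Rational(8, 3), Mul(Rational(1, 3), -61, 182)), -1))) = Add(Mul(-10207, Rational(1, 8970)), Mul(-30627, Pow(Add(Rational(8, 3), Rational(-11102, 3)), -1))) = Add(Rational(-10207, 8970), Mul(-30627, Pow(-3698, -1))) = Add(Rational(-10207, 8970), Mul(-30627, Rational(-1, 3698))) = Add(Rational(-10207, 8970), Rational(30627, 3698)) = Rational(59244676, 8292765)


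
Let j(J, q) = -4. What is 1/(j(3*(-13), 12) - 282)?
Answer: -1/286 ≈ -0.0034965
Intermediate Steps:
1/(j(3*(-13), 12) - 282) = 1/(-4 - 282) = 1/(-286) = -1/286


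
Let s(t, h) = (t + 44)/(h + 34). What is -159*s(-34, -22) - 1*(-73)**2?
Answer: -10923/2 ≈ -5461.5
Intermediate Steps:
s(t, h) = (44 + t)/(34 + h)
-159*s(-34, -22) - 1*(-73)**2 = -159*(44 - 34)/(34 - 22) - 1*(-73)**2 = -159*10/12 - 1*5329 = -53*10/4 - 5329 = -159*5/6 - 5329 = -265/2 - 5329 = -10923/2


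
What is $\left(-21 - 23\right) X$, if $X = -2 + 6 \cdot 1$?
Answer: $-176$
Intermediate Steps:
$X = 4$ ($X = -2 + 6 = 4$)
$\left(-21 - 23\right) X = \left(-21 - 23\right) 4 = \left(-44\right) 4 = -176$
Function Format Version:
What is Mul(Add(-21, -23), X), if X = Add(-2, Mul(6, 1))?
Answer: -176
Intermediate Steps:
X = 4 (X = Add(-2, 6) = 4)
Mul(Add(-21, -23), X) = Mul(Add(-21, -23), 4) = Mul(-44, 4) = -176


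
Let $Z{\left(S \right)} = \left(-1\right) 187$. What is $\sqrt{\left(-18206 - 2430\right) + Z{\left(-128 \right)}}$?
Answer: $i \sqrt{20823} \approx 144.3 i$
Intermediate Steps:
$Z{\left(S \right)} = -187$
$\sqrt{\left(-18206 - 2430\right) + Z{\left(-128 \right)}} = \sqrt{\left(-18206 - 2430\right) - 187} = \sqrt{-20636 - 187} = \sqrt{-20823} = i \sqrt{20823}$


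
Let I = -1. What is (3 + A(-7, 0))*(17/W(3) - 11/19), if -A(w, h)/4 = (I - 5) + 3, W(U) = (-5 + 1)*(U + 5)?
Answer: -10125/608 ≈ -16.653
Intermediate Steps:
W(U) = -20 - 4*U (W(U) = -4*(5 + U) = -20 - 4*U)
A(w, h) = 12 (A(w, h) = -4*((-1 - 5) + 3) = -4*(-6 + 3) = -4*(-3) = 12)
(3 + A(-7, 0))*(17/W(3) - 11/19) = (3 + 12)*(17/(-20 - 4*3) - 11/19) = 15*(17/(-20 - 12) - 11*1/19) = 15*(17/(-32) - 11/19) = 15*(17*(-1/32) - 11/19) = 15*(-17/32 - 11/19) = 15*(-675/608) = -10125/608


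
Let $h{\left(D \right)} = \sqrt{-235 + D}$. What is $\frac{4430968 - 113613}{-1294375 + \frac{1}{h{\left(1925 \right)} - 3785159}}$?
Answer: $- \frac{40032815552075100315115660}{12002134554658531491547813} + \frac{56125615 \sqrt{10}}{24004269109317062983095626} \approx -3.3355$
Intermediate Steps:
$\frac{4430968 - 113613}{-1294375 + \frac{1}{h{\left(1925 \right)} - 3785159}} = \frac{4430968 - 113613}{-1294375 + \frac{1}{\sqrt{-235 + 1925} - 3785159}} = \frac{4317355}{-1294375 + \frac{1}{\sqrt{1690} - 3785159}} = \frac{4317355}{-1294375 + \frac{1}{13 \sqrt{10} - 3785159}} = \frac{4317355}{-1294375 + \frac{1}{-3785159 + 13 \sqrt{10}}}$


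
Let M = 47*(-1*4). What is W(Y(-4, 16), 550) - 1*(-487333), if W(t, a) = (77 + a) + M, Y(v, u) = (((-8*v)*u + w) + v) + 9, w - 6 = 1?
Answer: 487772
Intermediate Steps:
w = 7 (w = 6 + 1 = 7)
M = -188 (M = 47*(-4) = -188)
Y(v, u) = 16 + v - 8*u*v (Y(v, u) = (((-8*v)*u + 7) + v) + 9 = ((-8*u*v + 7) + v) + 9 = ((7 - 8*u*v) + v) + 9 = (7 + v - 8*u*v) + 9 = 16 + v - 8*u*v)
W(t, a) = -111 + a (W(t, a) = (77 + a) - 188 = -111 + a)
W(Y(-4, 16), 550) - 1*(-487333) = (-111 + 550) - 1*(-487333) = 439 + 487333 = 487772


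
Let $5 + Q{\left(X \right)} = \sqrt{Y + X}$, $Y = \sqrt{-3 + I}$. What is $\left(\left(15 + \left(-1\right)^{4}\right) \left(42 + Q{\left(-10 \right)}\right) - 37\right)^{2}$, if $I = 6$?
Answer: $\left(555 + 16 \sqrt{-10 + \sqrt{3}}\right)^{2} \approx 3.0591 \cdot 10^{5} + 51067.0 i$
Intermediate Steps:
$Y = \sqrt{3}$ ($Y = \sqrt{-3 + 6} = \sqrt{3} \approx 1.732$)
$Q{\left(X \right)} = -5 + \sqrt{X + \sqrt{3}}$ ($Q{\left(X \right)} = -5 + \sqrt{\sqrt{3} + X} = -5 + \sqrt{X + \sqrt{3}}$)
$\left(\left(15 + \left(-1\right)^{4}\right) \left(42 + Q{\left(-10 \right)}\right) - 37\right)^{2} = \left(\left(15 + \left(-1\right)^{4}\right) \left(42 - \left(5 - \sqrt{-10 + \sqrt{3}}\right)\right) - 37\right)^{2} = \left(\left(15 + 1\right) \left(37 + \sqrt{-10 + \sqrt{3}}\right) - 37\right)^{2} = \left(16 \left(37 + \sqrt{-10 + \sqrt{3}}\right) - 37\right)^{2} = \left(\left(592 + 16 \sqrt{-10 + \sqrt{3}}\right) - 37\right)^{2} = \left(555 + 16 \sqrt{-10 + \sqrt{3}}\right)^{2}$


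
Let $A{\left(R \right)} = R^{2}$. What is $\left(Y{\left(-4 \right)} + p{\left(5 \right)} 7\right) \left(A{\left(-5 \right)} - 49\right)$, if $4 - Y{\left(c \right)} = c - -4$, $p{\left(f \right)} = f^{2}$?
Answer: $-4296$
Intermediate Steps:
$Y{\left(c \right)} = - c$ ($Y{\left(c \right)} = 4 - \left(c - -4\right) = 4 - \left(c + 4\right) = 4 - \left(4 + c\right) = - c$)
$\left(Y{\left(-4 \right)} + p{\left(5 \right)} 7\right) \left(A{\left(-5 \right)} - 49\right) = \left(\left(-1\right) \left(-4\right) + 5^{2} \cdot 7\right) \left(\left(-5\right)^{2} - 49\right) = \left(4 + 25 \cdot 7\right) \left(25 - 49\right) = \left(4 + 175\right) \left(-24\right) = 179 \left(-24\right) = -4296$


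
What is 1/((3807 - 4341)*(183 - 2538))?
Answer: 1/1257570 ≈ 7.9518e-7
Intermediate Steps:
1/((3807 - 4341)*(183 - 2538)) = 1/(-534*(-2355)) = 1/1257570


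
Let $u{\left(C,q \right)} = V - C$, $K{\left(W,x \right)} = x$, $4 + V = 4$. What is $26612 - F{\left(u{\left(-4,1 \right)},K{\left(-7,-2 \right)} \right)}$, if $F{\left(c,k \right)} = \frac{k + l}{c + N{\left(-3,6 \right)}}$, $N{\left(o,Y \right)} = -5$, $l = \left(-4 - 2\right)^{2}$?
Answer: $26646$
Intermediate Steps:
$V = 0$ ($V = -4 + 4 = 0$)
$l = 36$ ($l = \left(-6\right)^{2} = 36$)
$u{\left(C,q \right)} = - C$ ($u{\left(C,q \right)} = 0 - C = - C$)
$F{\left(c,k \right)} = \frac{36 + k}{-5 + c}$ ($F{\left(c,k \right)} = \frac{k + 36}{c - 5} = \frac{36 + k}{-5 + c}$)
$26612 - F{\left(u{\left(-4,1 \right)},K{\left(-7,-2 \right)} \right)} = 26612 - \frac{36 - 2}{-5 - -4} = 26612 - \frac{1}{-5 + 4} \cdot 34 = 26612 - \frac{1}{-1} \cdot 34 = 26612 - \left(-1\right) 34 = 26612 - -34 = 26612 + 34 = 26646$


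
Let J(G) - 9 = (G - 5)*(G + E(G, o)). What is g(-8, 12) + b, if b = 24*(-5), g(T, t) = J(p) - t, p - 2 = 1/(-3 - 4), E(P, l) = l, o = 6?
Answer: -7237/49 ≈ -147.69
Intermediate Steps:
p = 13/7 (p = 2 + 1/(-3 - 4) = 2 + 1/(-7) = 2 - ⅐ = 13/7 ≈ 1.8571)
J(G) = 9 + (-5 + G)*(6 + G) (J(G) = 9 + (G - 5)*(G + 6) = 9 + (-5 + G)*(6 + G))
g(T, t) = -769/49 - t (g(T, t) = (-21 + 13/7 + (13/7)²) - t = (-21 + 13/7 + 169/49) - t = -769/49 - t)
b = -120
g(-8, 12) + b = (-769/49 - 1*12) - 120 = (-769/49 - 12) - 120 = -1357/49 - 120 = -7237/49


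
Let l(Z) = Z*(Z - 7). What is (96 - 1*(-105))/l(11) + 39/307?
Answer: 63423/13508 ≈ 4.6952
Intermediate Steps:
l(Z) = Z*(-7 + Z)
(96 - 1*(-105))/l(11) + 39/307 = (96 - 1*(-105))/((11*(-7 + 11))) + 39/307 = (96 + 105)/((11*4)) + 39*(1/307) = 201/44 + 39/307 = 63423/13508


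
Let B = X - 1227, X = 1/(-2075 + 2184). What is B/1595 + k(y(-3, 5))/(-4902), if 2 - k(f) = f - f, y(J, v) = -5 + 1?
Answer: -327975497/426118605 ≈ -0.76968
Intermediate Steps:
y(J, v) = -4
k(f) = 2 (k(f) = 2 - (f - f) = 2 - 1*0 = 2 + 0 = 2)
X = 1/109 ≈ 0.0091743
B = -133742/109 (B = 1/109 - 1227 = -133742/109 ≈ -1227.0)
B/1595 + k(y(-3, 5))/(-4902) = -133742/109/1595 + 2/(-4902) = -133742/109*1/1595 + 2*(-1/4902) = -133742/173855 - 1/2451 = -327975497/426118605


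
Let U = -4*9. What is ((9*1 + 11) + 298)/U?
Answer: -53/6 ≈ -8.8333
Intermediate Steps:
U = -36
((9*1 + 11) + 298)/U = ((9*1 + 11) + 298)/(-36) = ((9 + 11) + 298)*(-1/36) = (20 + 298)*(-1/36) = 318*(-1/36) = -53/6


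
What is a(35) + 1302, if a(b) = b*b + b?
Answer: 2562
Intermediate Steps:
a(b) = b + b² (a(b) = b² + b = b + b²)
a(35) + 1302 = 35*(1 + 35) + 1302 = 35*36 + 1302 = 1260 + 1302 = 2562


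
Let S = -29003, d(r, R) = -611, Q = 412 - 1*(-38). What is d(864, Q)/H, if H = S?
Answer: 47/2231 ≈ 0.021067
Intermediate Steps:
Q = 450 (Q = 412 + 38 = 450)
H = -29003
d(864, Q)/H = -611/(-29003) = -611*(-1/29003) = 47/2231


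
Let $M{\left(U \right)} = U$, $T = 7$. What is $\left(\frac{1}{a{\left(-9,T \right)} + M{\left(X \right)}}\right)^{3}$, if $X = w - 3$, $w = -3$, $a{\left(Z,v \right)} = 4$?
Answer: $- \frac{1}{8} \approx -0.125$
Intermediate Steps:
$X = -6$ ($X = -3 - 3 = -6$)
$\left(\frac{1}{a{\left(-9,T \right)} + M{\left(X \right)}}\right)^{3} = \left(\frac{1}{4 - 6}\right)^{3} = \left(\frac{1}{-2}\right)^{3} = \left(- \frac{1}{2}\right)^{3} = - \frac{1}{8}$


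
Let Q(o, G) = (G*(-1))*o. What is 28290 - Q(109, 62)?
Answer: 35048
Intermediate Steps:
Q(o, G) = -G*o (Q(o, G) = (-G)*o = -G*o)
28290 - Q(109, 62) = 28290 - (-1)*62*109 = 28290 - 1*(-6758) = 28290 + 6758 = 35048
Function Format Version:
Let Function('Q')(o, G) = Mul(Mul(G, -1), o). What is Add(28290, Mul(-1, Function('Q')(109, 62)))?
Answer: 35048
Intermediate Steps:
Function('Q')(o, G) = Mul(-1, G, o) (Function('Q')(o, G) = Mul(Mul(-1, G), o) = Mul(-1, G, o))
Add(28290, Mul(-1, Function('Q')(109, 62))) = Add(28290, Mul(-1, Mul(-1, 62, 109))) = Add(28290, Mul(-1, -6758)) = Add(28290, 6758) = 35048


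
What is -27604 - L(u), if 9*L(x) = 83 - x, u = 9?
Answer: -248510/9 ≈ -27612.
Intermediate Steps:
L(x) = 83/9 - x/9 (L(x) = (83 - x)/9 = 83/9 - x/9)
-27604 - L(u) = -27604 - (83/9 - 1/9*9) = -27604 - (83/9 - 1) = -27604 - 1*74/9 = -27604 - 74/9 = -248510/9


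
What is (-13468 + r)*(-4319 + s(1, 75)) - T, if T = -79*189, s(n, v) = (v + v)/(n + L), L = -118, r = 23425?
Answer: -559027526/13 ≈ -4.3002e+7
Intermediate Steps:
s(n, v) = 2*v/(-118 + n) (s(n, v) = (v + v)/(n - 118) = (2*v)/(-118 + n) = 2*v/(-118 + n))
T = -14931
(-13468 + r)*(-4319 + s(1, 75)) - T = (-13468 + 23425)*(-4319 + 2*75/(-118 + 1)) - 1*(-14931) = 9957*(-4319 + 2*75/(-117)) + 14931 = 9957*(-4319 + 2*75*(-1/117)) + 14931 = 9957*(-4319 - 50/39) + 14931 = 9957*(-168491/39) + 14931 = -559221629/13 + 14931 = -559027526/13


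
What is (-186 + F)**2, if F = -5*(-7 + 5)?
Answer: 30976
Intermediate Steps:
F = 10 (F = -5*(-2) = 10)
(-186 + F)**2 = (-186 + 10)**2 = (-176)**2 = 30976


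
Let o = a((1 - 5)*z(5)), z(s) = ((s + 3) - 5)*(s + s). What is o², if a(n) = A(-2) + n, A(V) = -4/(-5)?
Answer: 355216/25 ≈ 14209.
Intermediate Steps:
A(V) = ⅘ (A(V) = -4*(-⅕) = ⅘)
z(s) = 2*s*(-2 + s) (z(s) = ((3 + s) - 5)*(2*s) = (-2 + s)*(2*s) = 2*s*(-2 + s))
a(n) = ⅘ + n
o = -596/5 (o = ⅘ + (1 - 5)*(2*5*(-2 + 5)) = ⅘ - 8*5*3 = ⅘ - 4*30 = ⅘ - 120 = -596/5 ≈ -119.20)
o² = (-596/5)² = 355216/25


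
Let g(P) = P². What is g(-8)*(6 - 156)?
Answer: -9600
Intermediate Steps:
g(-8)*(6 - 156) = (-8)²*(6 - 156) = 64*(-150) = -9600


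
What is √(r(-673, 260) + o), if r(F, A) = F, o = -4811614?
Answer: I*√4812287 ≈ 2193.7*I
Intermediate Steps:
√(r(-673, 260) + o) = √(-673 - 4811614) = √(-4812287) = I*√4812287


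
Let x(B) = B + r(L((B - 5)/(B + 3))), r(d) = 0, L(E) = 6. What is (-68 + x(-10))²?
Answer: 6084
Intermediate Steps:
x(B) = B (x(B) = B + 0 = B)
(-68 + x(-10))² = (-68 - 10)² = (-78)² = 6084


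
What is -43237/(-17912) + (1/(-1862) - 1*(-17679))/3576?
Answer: 109690827401/14908408368 ≈ 7.3577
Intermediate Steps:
-43237/(-17912) + (1/(-1862) - 1*(-17679))/3576 = -43237*(-1/17912) + (-1/1862 + 17679)*(1/3576) = 43237/17912 + (32918297/1862)*(1/3576) = 43237/17912 + 32918297/6658512 = 109690827401/14908408368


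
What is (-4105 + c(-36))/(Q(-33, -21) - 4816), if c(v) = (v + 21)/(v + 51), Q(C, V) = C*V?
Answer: 4106/4123 ≈ 0.99588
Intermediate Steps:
c(v) = (21 + v)/(51 + v)
(-4105 + c(-36))/(Q(-33, -21) - 4816) = (-4105 + (21 - 36)/(51 - 36))/(-33*(-21) - 4816) = (-4105 - 15/15)/(693 - 4816) = (-4105 + (1/15)*(-15))/(-4123) = (-4105 - 1)*(-1/4123) = -4106*(-1/4123) = 4106/4123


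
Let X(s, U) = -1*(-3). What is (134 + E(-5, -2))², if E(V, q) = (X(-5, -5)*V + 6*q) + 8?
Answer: 13225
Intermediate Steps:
X(s, U) = 3
E(V, q) = 8 + 3*V + 6*q (E(V, q) = (3*V + 6*q) + 8 = 8 + 3*V + 6*q)
(134 + E(-5, -2))² = (134 + (8 + 3*(-5) + 6*(-2)))² = (134 + (8 - 15 - 12))² = (134 - 19)² = 115² = 13225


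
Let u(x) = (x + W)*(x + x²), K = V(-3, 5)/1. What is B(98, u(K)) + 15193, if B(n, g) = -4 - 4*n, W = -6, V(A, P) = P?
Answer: 14797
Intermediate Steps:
K = 5 (K = 5/1 = 5*1 = 5)
u(x) = (-6 + x)*(x + x²) (u(x) = (x - 6)*(x + x²) = (-6 + x)*(x + x²))
B(98, u(K)) + 15193 = (-4 - 4*98) + 15193 = (-4 - 392) + 15193 = -396 + 15193 = 14797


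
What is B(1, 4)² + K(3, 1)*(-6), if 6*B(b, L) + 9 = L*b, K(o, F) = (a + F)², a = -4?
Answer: -1919/36 ≈ -53.306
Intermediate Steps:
K(o, F) = (-4 + F)²
B(b, L) = -3/2 + L*b/6 (B(b, L) = -3/2 + (L*b)/6 = -3/2 + L*b/6)
B(1, 4)² + K(3, 1)*(-6) = (-3/2 + (⅙)*4*1)² + (-4 + 1)²*(-6) = (-3/2 + ⅔)² + (-3)²*(-6) = (-⅚)² + 9*(-6) = 25/36 - 54 = -1919/36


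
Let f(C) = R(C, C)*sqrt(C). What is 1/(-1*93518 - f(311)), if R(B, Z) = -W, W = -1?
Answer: -93518/8745616013 + sqrt(311)/8745616013 ≈ -1.0691e-5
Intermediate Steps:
R(B, Z) = 1 (R(B, Z) = -1*(-1) = 1)
f(C) = sqrt(C) (f(C) = 1*sqrt(C) = sqrt(C))
1/(-1*93518 - f(311)) = 1/(-1*93518 - sqrt(311)) = 1/(-93518 - sqrt(311))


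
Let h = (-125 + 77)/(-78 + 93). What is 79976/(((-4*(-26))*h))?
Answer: -3845/16 ≈ -240.31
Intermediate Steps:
h = -16/5 (h = -48/15 = -48*1/15 = -16/5 ≈ -3.2000)
79976/(((-4*(-26))*h)) = 79976/((-4*(-26)*(-16/5))) = 79976/((104*(-16/5))) = 79976/(-1664/5) = 79976*(-5/1664) = -3845/16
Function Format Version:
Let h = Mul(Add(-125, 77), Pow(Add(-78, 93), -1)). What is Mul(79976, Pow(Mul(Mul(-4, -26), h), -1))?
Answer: Rational(-3845, 16) ≈ -240.31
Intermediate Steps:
h = Rational(-16, 5) (h = Mul(-48, Pow(15, -1)) = Mul(-48, Rational(1, 15)) = Rational(-16, 5) ≈ -3.2000)
Mul(79976, Pow(Mul(Mul(-4, -26), h), -1)) = Mul(79976, Pow(Mul(Mul(-4, -26), Rational(-16, 5)), -1)) = Mul(79976, Pow(Mul(104, Rational(-16, 5)), -1)) = Mul(79976, Pow(Rational(-1664, 5), -1)) = Mul(79976, Rational(-5, 1664)) = Rational(-3845, 16)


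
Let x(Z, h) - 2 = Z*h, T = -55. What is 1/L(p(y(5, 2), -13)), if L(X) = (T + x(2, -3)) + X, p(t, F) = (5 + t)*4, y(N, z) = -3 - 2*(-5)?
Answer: -1/11 ≈ -0.090909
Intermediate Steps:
x(Z, h) = 2 + Z*h
y(N, z) = 7 (y(N, z) = -3 + 10 = 7)
p(t, F) = 20 + 4*t
L(X) = -59 + X (L(X) = (-55 + (2 + 2*(-3))) + X = (-55 + (2 - 6)) + X = (-55 - 4) + X = -59 + X)
1/L(p(y(5, 2), -13)) = 1/(-59 + (20 + 4*7)) = 1/(-59 + (20 + 28)) = 1/(-59 + 48) = 1/(-11) = -1/11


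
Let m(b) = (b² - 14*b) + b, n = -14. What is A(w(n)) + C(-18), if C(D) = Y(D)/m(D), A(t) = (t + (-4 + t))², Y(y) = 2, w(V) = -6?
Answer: 71425/279 ≈ 256.00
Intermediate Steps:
m(b) = b² - 13*b
A(t) = (-4 + 2*t)²
C(D) = 2/(D*(-13 + D)) (C(D) = 2/((D*(-13 + D))) = 2*(1/(D*(-13 + D))) = 2/(D*(-13 + D)))
A(w(n)) + C(-18) = 4*(-2 - 6)² + 2/(-18*(-13 - 18)) = 4*(-8)² + 2*(-1/18)/(-31) = 4*64 + 2*(-1/18)*(-1/31) = 256 + 1/279 = 71425/279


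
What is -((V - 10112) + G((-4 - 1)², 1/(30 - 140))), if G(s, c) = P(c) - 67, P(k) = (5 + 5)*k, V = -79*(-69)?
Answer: 52009/11 ≈ 4728.1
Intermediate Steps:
V = 5451
P(k) = 10*k
G(s, c) = -67 + 10*c (G(s, c) = 10*c - 67 = -67 + 10*c)
-((V - 10112) + G((-4 - 1)², 1/(30 - 140))) = -((5451 - 10112) + (-67 + 10/(30 - 140))) = -(-4661 + (-67 + 10/(-110))) = -(-4661 + (-67 + 10*(-1/110))) = -(-4661 + (-67 - 1/11)) = -(-4661 - 738/11) = -1*(-52009/11) = 52009/11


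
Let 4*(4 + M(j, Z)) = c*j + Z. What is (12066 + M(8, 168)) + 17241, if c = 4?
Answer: 29353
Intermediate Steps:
M(j, Z) = -4 + j + Z/4 (M(j, Z) = -4 + (4*j + Z)/4 = -4 + (Z + 4*j)/4 = -4 + (j + Z/4) = -4 + j + Z/4)
(12066 + M(8, 168)) + 17241 = (12066 + (-4 + 8 + (¼)*168)) + 17241 = (12066 + (-4 + 8 + 42)) + 17241 = (12066 + 46) + 17241 = 12112 + 17241 = 29353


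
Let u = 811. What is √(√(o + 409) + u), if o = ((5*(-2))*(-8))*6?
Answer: √(811 + √889) ≈ 28.997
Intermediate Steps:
o = 480 (o = -10*(-8)*6 = 80*6 = 480)
√(√(o + 409) + u) = √(√(480 + 409) + 811) = √(√889 + 811) = √(811 + √889)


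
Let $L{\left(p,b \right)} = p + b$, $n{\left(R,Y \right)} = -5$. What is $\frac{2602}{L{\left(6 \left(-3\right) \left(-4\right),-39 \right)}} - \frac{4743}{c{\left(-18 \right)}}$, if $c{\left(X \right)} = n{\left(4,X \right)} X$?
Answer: $\frac{8629}{330} \approx 26.148$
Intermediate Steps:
$c{\left(X \right)} = - 5 X$
$L{\left(p,b \right)} = b + p$
$\frac{2602}{L{\left(6 \left(-3\right) \left(-4\right),-39 \right)}} - \frac{4743}{c{\left(-18 \right)}} = \frac{2602}{-39 + 6 \left(-3\right) \left(-4\right)} - \frac{4743}{\left(-5\right) \left(-18\right)} = \frac{2602}{-39 - -72} - \frac{4743}{90} = \frac{2602}{-39 + 72} - \frac{527}{10} = \frac{2602}{33} - \frac{527}{10} = \frac{8629}{330}$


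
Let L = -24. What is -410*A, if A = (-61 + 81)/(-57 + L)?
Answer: 8200/81 ≈ 101.23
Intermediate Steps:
A = -20/81 (A = (-61 + 81)/(-57 - 24) = 20/(-81) = 20*(-1/81) = -20/81 ≈ -0.24691)
-410*A = -410*(-20/81) = 8200/81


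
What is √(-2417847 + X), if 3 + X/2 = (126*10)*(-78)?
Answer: I*√2614413 ≈ 1616.9*I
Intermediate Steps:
X = -196566 (X = -6 + 2*((126*10)*(-78)) = -6 + 2*(1260*(-78)) = -6 + 2*(-98280) = -6 - 196560 = -196566)
√(-2417847 + X) = √(-2417847 - 196566) = √(-2614413) = I*√2614413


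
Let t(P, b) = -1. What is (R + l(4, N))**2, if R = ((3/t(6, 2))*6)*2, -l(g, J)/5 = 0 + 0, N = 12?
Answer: 1296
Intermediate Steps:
l(g, J) = 0 (l(g, J) = -5*(0 + 0) = -5*0 = 0)
R = -36 (R = ((3/(-1))*6)*2 = ((3*(-1))*6)*2 = -3*6*2 = -18*2 = -36)
(R + l(4, N))**2 = (-36 + 0)**2 = (-36)**2 = 1296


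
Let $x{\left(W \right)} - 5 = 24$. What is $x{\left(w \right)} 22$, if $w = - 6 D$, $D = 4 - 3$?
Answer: $638$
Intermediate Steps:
$D = 1$ ($D = 4 - 3 = 1$)
$w = -6$ ($w = \left(-6\right) 1 = -6$)
$x{\left(W \right)} = 29$ ($x{\left(W \right)} = 5 + 24 = 29$)
$x{\left(w \right)} 22 = 29 \cdot 22 = 638$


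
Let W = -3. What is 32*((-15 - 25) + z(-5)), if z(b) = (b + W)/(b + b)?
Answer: -6272/5 ≈ -1254.4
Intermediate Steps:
z(b) = (-3 + b)/(2*b) (z(b) = (b - 3)/(b + b) = (-3 + b)/((2*b)) = (-3 + b)*(1/(2*b)) = (-3 + b)/(2*b))
32*((-15 - 25) + z(-5)) = 32*((-15 - 25) + (½)*(-3 - 5)/(-5)) = 32*(-40 + (½)*(-⅕)*(-8)) = 32*(-40 + ⅘) = 32*(-196/5) = -6272/5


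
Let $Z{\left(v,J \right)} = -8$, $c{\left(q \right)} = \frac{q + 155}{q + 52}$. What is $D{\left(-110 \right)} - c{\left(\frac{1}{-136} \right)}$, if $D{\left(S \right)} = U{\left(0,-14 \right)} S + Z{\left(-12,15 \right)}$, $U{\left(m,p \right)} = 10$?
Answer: $- \frac{7855747}{7071} \approx -1111.0$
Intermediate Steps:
$c{\left(q \right)} = \frac{155 + q}{52 + q}$
$D{\left(S \right)} = -8 + 10 S$ ($D{\left(S \right)} = 10 S - 8 = -8 + 10 S$)
$D{\left(-110 \right)} - c{\left(\frac{1}{-136} \right)} = \left(-8 + 10 \left(-110\right)\right) - \frac{155 + \frac{1}{-136}}{52 + \frac{1}{-136}} = \left(-8 - 1100\right) - \frac{155 - \frac{1}{136}}{52 - \frac{1}{136}} = -1108 - \frac{1}{\frac{7071}{136}} \cdot \frac{21079}{136} = -1108 - \frac{136}{7071} \cdot \frac{21079}{136} = -1108 - \frac{21079}{7071} = - \frac{7855747}{7071}$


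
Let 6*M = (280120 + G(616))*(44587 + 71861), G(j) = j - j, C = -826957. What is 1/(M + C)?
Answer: 1/5435742003 ≈ 1.8397e-10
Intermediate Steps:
G(j) = 0
M = 5436568960 (M = ((280120 + 0)*(44587 + 71861))/6 = (280120*116448)/6 = (⅙)*32619413760 = 5436568960)
1/(M + C) = 1/(5436568960 - 826957) = 1/5435742003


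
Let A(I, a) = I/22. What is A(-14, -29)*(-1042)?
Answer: 7294/11 ≈ 663.09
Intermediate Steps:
A(I, a) = I/22 (A(I, a) = I*(1/22) = I/22)
A(-14, -29)*(-1042) = ((1/22)*(-14))*(-1042) = -7/11*(-1042) = 7294/11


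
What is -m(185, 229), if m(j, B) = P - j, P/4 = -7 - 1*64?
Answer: 469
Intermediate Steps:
P = -284 (P = 4*(-7 - 1*64) = 4*(-7 - 64) = 4*(-71) = -284)
m(j, B) = -284 - j
-m(185, 229) = -(-284 - 1*185) = -(-284 - 185) = -1*(-469) = 469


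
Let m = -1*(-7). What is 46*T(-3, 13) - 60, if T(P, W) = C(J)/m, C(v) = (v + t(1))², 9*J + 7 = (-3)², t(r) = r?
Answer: -28454/567 ≈ -50.183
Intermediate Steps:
J = 2/9 (J = -7/9 + (⅑)*(-3)² = -7/9 + (⅑)*9 = -7/9 + 1 = 2/9 ≈ 0.22222)
m = 7
C(v) = (1 + v)² (C(v) = (v + 1)² = (1 + v)²)
T(P, W) = 121/567 (T(P, W) = (1 + 2/9)²/7 = (11/9)²*(⅐) = (121/81)*(⅐) = 121/567)
46*T(-3, 13) - 60 = 46*(121/567) - 60 = 5566/567 - 60 = -28454/567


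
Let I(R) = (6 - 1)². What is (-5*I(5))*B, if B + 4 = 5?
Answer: -125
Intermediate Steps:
B = 1 (B = -4 + 5 = 1)
I(R) = 25 (I(R) = 5² = 25)
(-5*I(5))*B = -5*25*1 = -125*1 = -125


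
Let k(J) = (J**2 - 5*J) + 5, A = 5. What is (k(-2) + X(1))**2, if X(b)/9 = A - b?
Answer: 3025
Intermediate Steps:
X(b) = 45 - 9*b (X(b) = 9*(5 - b) = 45 - 9*b)
k(J) = 5 + J**2 - 5*J
(k(-2) + X(1))**2 = ((5 + (-2)**2 - 5*(-2)) + (45 - 9*1))**2 = ((5 + 4 + 10) + (45 - 9))**2 = (19 + 36)**2 = 55**2 = 3025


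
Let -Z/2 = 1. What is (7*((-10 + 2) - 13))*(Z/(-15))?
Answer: -98/5 ≈ -19.600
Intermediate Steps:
Z = -2 (Z = -2*1 = -2)
(7*((-10 + 2) - 13))*(Z/(-15)) = (7*((-10 + 2) - 13))*(-2/(-15)) = (7*(-8 - 13))*(-2*(-1/15)) = (7*(-21))*(2/15) = -147*2/15 = -98/5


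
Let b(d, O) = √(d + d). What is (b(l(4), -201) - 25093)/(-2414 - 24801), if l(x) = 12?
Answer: 25093/27215 - 2*√6/27215 ≈ 0.92185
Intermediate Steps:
b(d, O) = √2*√d (b(d, O) = √(2*d) = √2*√d)
(b(l(4), -201) - 25093)/(-2414 - 24801) = (√2*√12 - 25093)/(-2414 - 24801) = (√2*(2*√3) - 25093)/(-27215) = (2*√6 - 25093)*(-1/27215) = (-25093 + 2*√6)*(-1/27215) = 25093/27215 - 2*√6/27215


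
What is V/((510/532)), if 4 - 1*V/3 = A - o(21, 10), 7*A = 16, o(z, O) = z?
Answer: 6042/85 ≈ 71.082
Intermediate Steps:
A = 16/7 (A = (⅐)*16 = 16/7 ≈ 2.2857)
V = 477/7 (V = 12 - 3*(16/7 - 1*21) = 12 - 3*(16/7 - 21) = 12 - 3*(-131/7) = 12 + 393/7 = 477/7 ≈ 68.143)
V/((510/532)) = 477/(7*((510/532))) = 477/(7*((510*(1/532)))) = 477/(7*(255/266)) = (477/7)*(266/255) = 6042/85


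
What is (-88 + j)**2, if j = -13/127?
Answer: 125193721/16129 ≈ 7762.0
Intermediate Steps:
j = -13/127 (j = -13*1/127 = -13/127 ≈ -0.10236)
(-88 + j)**2 = (-88 - 13/127)**2 = (-11189/127)**2 = 125193721/16129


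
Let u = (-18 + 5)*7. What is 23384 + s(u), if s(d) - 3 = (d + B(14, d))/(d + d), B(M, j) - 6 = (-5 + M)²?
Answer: 2128219/91 ≈ 23387.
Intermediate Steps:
B(M, j) = 6 + (-5 + M)²
u = -91 (u = -13*7 = -91)
s(d) = 3 + (87 + d)/(2*d) (s(d) = 3 + (d + (6 + (-5 + 14)²))/(d + d) = 3 + (d + (6 + 9²))/((2*d)) = 3 + (d + (6 + 81))*(1/(2*d)) = 3 + (d + 87)*(1/(2*d)) = 3 + (87 + d)*(1/(2*d)) = 3 + (87 + d)/(2*d))
23384 + s(u) = 23384 + (½)*(87 + 7*(-91))/(-91) = 23384 + (½)*(-1/91)*(87 - 637) = 23384 + (½)*(-1/91)*(-550) = 23384 + 275/91 = 2128219/91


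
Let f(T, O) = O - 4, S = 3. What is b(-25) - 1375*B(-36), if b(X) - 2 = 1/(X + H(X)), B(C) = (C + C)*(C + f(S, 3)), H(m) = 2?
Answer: -84248955/23 ≈ -3.6630e+6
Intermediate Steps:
f(T, O) = -4 + O
B(C) = 2*C*(-1 + C) (B(C) = (C + C)*(C + (-4 + 3)) = (2*C)*(C - 1) = (2*C)*(-1 + C) = 2*C*(-1 + C))
b(X) = 2 + 1/(2 + X) (b(X) = 2 + 1/(X + 2) = 2 + 1/(2 + X))
b(-25) - 1375*B(-36) = (5 + 2*(-25))/(2 - 25) - 2750*(-36)*(-1 - 36) = (5 - 50)/(-23) - 2750*(-36)*(-37) = -1/23*(-45) - 1375*2664 = 45/23 - 3663000 = -84248955/23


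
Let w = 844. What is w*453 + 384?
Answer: 382716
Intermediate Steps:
w*453 + 384 = 844*453 + 384 = 382332 + 384 = 382716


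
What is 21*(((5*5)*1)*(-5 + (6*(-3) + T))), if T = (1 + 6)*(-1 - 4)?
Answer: -30450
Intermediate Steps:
T = -35 (T = 7*(-5) = -35)
21*(((5*5)*1)*(-5 + (6*(-3) + T))) = 21*(((5*5)*1)*(-5 + (6*(-3) - 35))) = 21*((25*1)*(-5 + (-18 - 35))) = 21*(25*(-5 - 53)) = 21*(25*(-58)) = 21*(-1450) = -30450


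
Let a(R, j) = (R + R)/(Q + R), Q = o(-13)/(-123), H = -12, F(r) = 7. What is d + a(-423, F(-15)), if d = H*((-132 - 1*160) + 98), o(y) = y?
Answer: 60598653/26008 ≈ 2330.0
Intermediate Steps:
Q = 13/123 (Q = -13/(-123) = -13*(-1/123) = 13/123 ≈ 0.10569)
d = 2328 (d = -12*((-132 - 1*160) + 98) = -12*((-132 - 160) + 98) = -12*(-292 + 98) = -12*(-194) = 2328)
a(R, j) = 2*R/(13/123 + R) (a(R, j) = (R + R)/(13/123 + R) = (2*R)/(13/123 + R) = 2*R/(13/123 + R))
d + a(-423, F(-15)) = 2328 + 246*(-423)/(13 + 123*(-423)) = 2328 + 246*(-423)/(13 - 52029) = 2328 + 246*(-423)/(-52016) = 2328 + 246*(-423)*(-1/52016) = 2328 + 52029/26008 = 60598653/26008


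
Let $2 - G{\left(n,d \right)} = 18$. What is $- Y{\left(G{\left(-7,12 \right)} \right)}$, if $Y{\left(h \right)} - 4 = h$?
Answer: $12$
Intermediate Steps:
$G{\left(n,d \right)} = -16$ ($G{\left(n,d \right)} = 2 - 18 = -16$)
$Y{\left(h \right)} = 4 + h$
$- Y{\left(G{\left(-7,12 \right)} \right)} = - (4 - 16) = \left(-1\right) \left(-12\right) = 12$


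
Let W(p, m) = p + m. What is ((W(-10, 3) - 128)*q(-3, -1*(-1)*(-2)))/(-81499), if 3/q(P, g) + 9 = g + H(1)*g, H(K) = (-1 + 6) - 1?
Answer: -405/1548481 ≈ -0.00026155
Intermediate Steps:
H(K) = 4 (H(K) = 5 - 1 = 4)
q(P, g) = 3/(-9 + 5*g) (q(P, g) = 3/(-9 + (g + 4*g)) = 3/(-9 + 5*g))
W(p, m) = m + p
((W(-10, 3) - 128)*q(-3, -1*(-1)*(-2)))/(-81499) = (((3 - 10) - 128)*(3/(-9 + 5*(-1*(-1)*(-2)))))/(-81499) = ((-7 - 128)*(3/(-9 + 5*(1*(-2)))))*(-1/81499) = -405/(-9 + 5*(-2))*(-1/81499) = -405/(-9 - 10)*(-1/81499) = -405/(-19)*(-1/81499) = -405*(-1)/19*(-1/81499) = -135*(-3/19)*(-1/81499) = (405/19)*(-1/81499) = -405/1548481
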